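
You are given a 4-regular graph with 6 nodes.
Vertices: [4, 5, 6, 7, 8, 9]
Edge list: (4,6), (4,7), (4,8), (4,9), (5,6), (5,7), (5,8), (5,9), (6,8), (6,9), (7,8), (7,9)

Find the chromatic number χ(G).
χ(G) = 3

Clique number ω(G) = 3 (lower bound: χ ≥ ω).
The clique on [4, 6, 8] has size 3, forcing χ ≥ 3, and the coloring below uses 3 colors, so χ(G) = 3.
A valid 3-coloring: color 1: [6, 7]; color 2: [8, 9]; color 3: [4, 5].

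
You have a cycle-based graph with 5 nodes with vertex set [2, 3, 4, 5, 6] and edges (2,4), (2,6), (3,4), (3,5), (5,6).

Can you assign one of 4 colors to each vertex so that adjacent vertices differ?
Yes, G is 4-colorable

A valid 4-coloring: color 1: [3, 6]; color 2: [4, 5]; color 3: [2].
(χ(G) = 3 ≤ 4.)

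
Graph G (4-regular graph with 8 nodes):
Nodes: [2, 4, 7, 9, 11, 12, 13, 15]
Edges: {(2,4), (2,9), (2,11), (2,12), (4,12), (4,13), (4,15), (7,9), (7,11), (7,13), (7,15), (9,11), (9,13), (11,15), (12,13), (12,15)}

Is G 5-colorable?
Yes, G is 5-colorable

A valid 5-coloring: color 1: [7, 12]; color 2: [2, 13, 15]; color 3: [4, 9]; color 4: [11].
(χ(G) = 4 ≤ 5.)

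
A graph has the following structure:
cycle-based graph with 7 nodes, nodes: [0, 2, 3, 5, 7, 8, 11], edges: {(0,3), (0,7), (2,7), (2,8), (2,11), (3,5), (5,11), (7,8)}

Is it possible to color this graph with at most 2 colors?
The clique on vertices [2, 7, 8] has size 3 > 2, so it alone needs 3 colors.

No, G is not 2-colorable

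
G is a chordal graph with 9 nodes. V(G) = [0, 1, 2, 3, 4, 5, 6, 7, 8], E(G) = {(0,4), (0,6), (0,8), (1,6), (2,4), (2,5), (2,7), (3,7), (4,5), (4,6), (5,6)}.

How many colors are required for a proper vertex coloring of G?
Clique number ω(G) = 3 (lower bound: χ ≥ ω).
The clique on [0, 4, 6] has size 3, forcing χ ≥ 3, and the coloring below uses 3 colors, so χ(G) = 3.
A valid 3-coloring: color 1: [1, 4, 7, 8]; color 2: [2, 3, 6]; color 3: [0, 5].

χ(G) = 3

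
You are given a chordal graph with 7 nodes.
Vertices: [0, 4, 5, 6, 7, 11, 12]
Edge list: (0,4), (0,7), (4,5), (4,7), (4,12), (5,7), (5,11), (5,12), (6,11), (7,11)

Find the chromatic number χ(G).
Clique number ω(G) = 3 (lower bound: χ ≥ ω).
The clique on [5, 7, 11] has size 3, forcing χ ≥ 3, and the coloring below uses 3 colors, so χ(G) = 3.
A valid 3-coloring: color 1: [4, 11]; color 2: [0, 5, 6]; color 3: [7, 12].

χ(G) = 3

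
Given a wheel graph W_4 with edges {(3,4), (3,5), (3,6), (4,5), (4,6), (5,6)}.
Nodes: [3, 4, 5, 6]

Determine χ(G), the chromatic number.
Clique number ω(G) = 4 (lower bound: χ ≥ ω).
The clique on [3, 4, 5, 6] has size 4, forcing χ ≥ 4, and the coloring below uses 4 colors, so χ(G) = 4.
A valid 4-coloring: color 1: [6]; color 2: [5]; color 3: [3]; color 4: [4].

χ(G) = 4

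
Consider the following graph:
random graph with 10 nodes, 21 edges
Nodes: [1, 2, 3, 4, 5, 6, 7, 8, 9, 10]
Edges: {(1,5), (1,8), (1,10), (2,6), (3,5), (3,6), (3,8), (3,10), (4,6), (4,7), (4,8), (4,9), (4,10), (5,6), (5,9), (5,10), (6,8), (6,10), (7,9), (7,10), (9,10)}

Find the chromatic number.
Clique number ω(G) = 4 (lower bound: χ ≥ ω).
The clique on [4, 7, 9, 10] has size 4, forcing χ ≥ 4, and the coloring below uses 4 colors, so χ(G) = 4.
A valid 4-coloring: color 1: [2, 8, 10]; color 2: [1, 6, 9]; color 3: [4, 5]; color 4: [3, 7].

χ(G) = 4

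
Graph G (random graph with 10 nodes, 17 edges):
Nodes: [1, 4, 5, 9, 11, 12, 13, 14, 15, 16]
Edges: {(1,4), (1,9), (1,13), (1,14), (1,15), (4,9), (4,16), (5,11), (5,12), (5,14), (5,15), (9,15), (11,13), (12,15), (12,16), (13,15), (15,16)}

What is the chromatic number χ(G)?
χ(G) = 3

Clique number ω(G) = 3 (lower bound: χ ≥ ω).
The clique on [1, 4, 9] has size 3, forcing χ ≥ 3, and the coloring below uses 3 colors, so χ(G) = 3.
A valid 3-coloring: color 1: [4, 11, 14, 15]; color 2: [1, 5, 16]; color 3: [9, 12, 13].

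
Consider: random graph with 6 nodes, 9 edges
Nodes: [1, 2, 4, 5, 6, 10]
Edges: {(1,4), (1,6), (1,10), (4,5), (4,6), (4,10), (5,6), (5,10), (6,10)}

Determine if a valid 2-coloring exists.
No, G is not 2-colorable

The clique on vertices [1, 4, 6, 10] has size 4 > 2, so it alone needs 4 colors.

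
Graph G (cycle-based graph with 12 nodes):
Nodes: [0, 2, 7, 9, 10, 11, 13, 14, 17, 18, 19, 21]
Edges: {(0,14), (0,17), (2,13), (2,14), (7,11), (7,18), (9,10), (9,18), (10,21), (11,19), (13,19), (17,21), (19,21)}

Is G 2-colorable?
Odd cycle [10, 9, 18, 7, 11, 19, 21] needs 3 colors (χ ≥ 3).
Hence χ(G) ≥ 3 > 2, so no proper 2-coloring exists.

No, G is not 2-colorable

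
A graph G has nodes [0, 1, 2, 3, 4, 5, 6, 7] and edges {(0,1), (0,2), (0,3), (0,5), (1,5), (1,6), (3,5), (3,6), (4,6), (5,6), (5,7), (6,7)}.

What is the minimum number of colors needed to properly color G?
Clique number ω(G) = 3 (lower bound: χ ≥ ω).
The clique on [0, 1, 5] has size 3, forcing χ ≥ 3, and the coloring below uses 3 colors, so χ(G) = 3.
A valid 3-coloring: color 1: [2, 4, 5]; color 2: [0, 6]; color 3: [1, 3, 7].

χ(G) = 3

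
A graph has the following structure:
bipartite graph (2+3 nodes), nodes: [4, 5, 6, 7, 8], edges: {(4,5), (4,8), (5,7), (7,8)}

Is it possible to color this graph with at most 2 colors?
Yes, G is 2-colorable

A valid 2-coloring: color 1: [4, 6, 7]; color 2: [5, 8].
(χ(G) = 2 ≤ 2.)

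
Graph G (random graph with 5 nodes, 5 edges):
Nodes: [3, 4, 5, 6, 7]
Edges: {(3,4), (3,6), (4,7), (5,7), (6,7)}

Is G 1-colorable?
Edge (3,4) forces its endpoints to differ, so 1 color is not enough.

No, G is not 1-colorable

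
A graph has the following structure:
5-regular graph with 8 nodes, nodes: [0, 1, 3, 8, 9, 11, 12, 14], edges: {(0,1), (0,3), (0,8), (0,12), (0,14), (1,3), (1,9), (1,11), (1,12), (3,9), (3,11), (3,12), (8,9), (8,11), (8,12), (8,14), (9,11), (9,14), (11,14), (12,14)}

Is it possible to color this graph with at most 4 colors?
Yes, G is 4-colorable

A valid 4-coloring: color 1: [9, 12]; color 2: [3, 8]; color 3: [0, 11]; color 4: [1, 14].
(χ(G) = 4 ≤ 4.)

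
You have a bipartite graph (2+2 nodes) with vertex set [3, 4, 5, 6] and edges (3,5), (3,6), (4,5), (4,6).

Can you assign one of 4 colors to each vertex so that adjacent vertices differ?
A valid 4-coloring: color 1: [3, 4]; color 2: [5, 6].
(χ(G) = 2 ≤ 4.)

Yes, G is 4-colorable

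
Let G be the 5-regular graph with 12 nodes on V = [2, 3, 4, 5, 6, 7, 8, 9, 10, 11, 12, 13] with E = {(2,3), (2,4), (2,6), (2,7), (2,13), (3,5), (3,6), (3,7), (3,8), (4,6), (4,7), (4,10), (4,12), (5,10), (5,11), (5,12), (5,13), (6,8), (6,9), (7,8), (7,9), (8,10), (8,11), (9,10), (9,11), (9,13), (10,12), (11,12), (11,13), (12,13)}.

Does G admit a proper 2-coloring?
No, G is not 2-colorable

The clique on vertices [5, 11, 12, 13] has size 4 > 2, so it alone needs 4 colors.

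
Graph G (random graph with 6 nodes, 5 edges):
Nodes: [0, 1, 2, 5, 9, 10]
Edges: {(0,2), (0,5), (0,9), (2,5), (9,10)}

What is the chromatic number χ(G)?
Clique number ω(G) = 3 (lower bound: χ ≥ ω).
The clique on [0, 2, 5] has size 3, forcing χ ≥ 3, and the coloring below uses 3 colors, so χ(G) = 3.
A valid 3-coloring: color 1: [0, 1, 10]; color 2: [5, 9]; color 3: [2].

χ(G) = 3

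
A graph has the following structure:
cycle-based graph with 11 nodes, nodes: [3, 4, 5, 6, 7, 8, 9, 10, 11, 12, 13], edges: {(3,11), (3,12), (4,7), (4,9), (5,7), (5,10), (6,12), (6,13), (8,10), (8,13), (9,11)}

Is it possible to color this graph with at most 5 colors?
A valid 5-coloring: color 1: [4, 10, 11, 12, 13]; color 2: [3, 6, 7, 8, 9]; color 3: [5].
(χ(G) = 3 ≤ 5.)

Yes, G is 5-colorable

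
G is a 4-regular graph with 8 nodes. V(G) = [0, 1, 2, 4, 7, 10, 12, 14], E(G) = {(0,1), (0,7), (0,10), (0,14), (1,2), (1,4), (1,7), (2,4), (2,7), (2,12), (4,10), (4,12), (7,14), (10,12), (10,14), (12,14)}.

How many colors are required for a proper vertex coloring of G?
Clique number ω(G) = 3 (lower bound: χ ≥ ω).
Suppose a proper 3-coloring c exists. The clique [0, 1, 7] takes 3 distinct colors; by symmetry let c(0) = 1, c(1) = 2, c(7) = 3.
- Vertex 2: neighbors [1, 7] already have colors [2, 3] ⇒ c(2) = 1.
- Vertex 4: neighbors [2, 1] already have colors [1, 2] ⇒ c(4) = 3.
- Vertex 10: neighbors [0, 4] already have colors [1, 3] ⇒ c(10) = 2.
- Vertex 12: neighbors [2, 10, 4] already have colors [1, 2, 3] — all 3 colors blocked. Contradiction.
The forced assignments end in a contradiction, so G has no proper 3-coloring (χ ≥ 4).
The coloring below uses 4 colors, so χ(G) = 4.
A valid 4-coloring: color 1: [4, 14]; color 2: [0, 2]; color 3: [1, 12]; color 4: [7, 10].

χ(G) = 4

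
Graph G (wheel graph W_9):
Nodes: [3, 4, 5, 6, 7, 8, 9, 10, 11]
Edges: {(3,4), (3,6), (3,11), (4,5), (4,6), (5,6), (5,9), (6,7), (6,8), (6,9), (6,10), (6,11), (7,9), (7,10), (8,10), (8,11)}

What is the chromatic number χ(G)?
Clique number ω(G) = 3 (lower bound: χ ≥ ω).
The clique on [3, 6, 11] has size 3, forcing χ ≥ 3, and the coloring below uses 3 colors, so χ(G) = 3.
A valid 3-coloring: color 1: [6]; color 2: [4, 9, 10, 11]; color 3: [3, 5, 7, 8].

χ(G) = 3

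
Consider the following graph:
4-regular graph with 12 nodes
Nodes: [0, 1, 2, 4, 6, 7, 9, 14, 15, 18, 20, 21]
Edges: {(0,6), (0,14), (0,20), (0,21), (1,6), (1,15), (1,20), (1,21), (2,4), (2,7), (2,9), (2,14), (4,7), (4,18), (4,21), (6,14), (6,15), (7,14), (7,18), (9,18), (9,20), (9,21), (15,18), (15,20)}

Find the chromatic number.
Clique number ω(G) = 3 (lower bound: χ ≥ ω).
The clique on [0, 6, 14] has size 3, forcing χ ≥ 3, and the coloring below uses 3 colors, so χ(G) = 3.
A valid 3-coloring: color 1: [4, 9, 14, 15]; color 2: [6, 7, 20, 21]; color 3: [0, 1, 2, 18].

χ(G) = 3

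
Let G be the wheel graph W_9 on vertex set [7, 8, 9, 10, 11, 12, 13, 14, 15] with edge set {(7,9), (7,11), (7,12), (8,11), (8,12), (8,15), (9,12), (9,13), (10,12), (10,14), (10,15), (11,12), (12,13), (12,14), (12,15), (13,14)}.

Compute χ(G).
Clique number ω(G) = 3 (lower bound: χ ≥ ω).
The clique on [7, 9, 12] has size 3, forcing χ ≥ 3, and the coloring below uses 3 colors, so χ(G) = 3.
A valid 3-coloring: color 1: [12]; color 2: [7, 8, 10, 13]; color 3: [9, 11, 14, 15].

χ(G) = 3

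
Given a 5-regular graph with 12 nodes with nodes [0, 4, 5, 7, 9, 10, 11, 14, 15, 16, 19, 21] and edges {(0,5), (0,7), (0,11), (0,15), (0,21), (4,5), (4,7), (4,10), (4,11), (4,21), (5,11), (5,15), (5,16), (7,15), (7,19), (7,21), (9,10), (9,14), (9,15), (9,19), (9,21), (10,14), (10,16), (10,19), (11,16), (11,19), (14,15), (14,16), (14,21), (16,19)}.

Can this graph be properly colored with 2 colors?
No, G is not 2-colorable

The clique on vertices [0, 7, 21] has size 3 > 2, so it alone needs 3 colors.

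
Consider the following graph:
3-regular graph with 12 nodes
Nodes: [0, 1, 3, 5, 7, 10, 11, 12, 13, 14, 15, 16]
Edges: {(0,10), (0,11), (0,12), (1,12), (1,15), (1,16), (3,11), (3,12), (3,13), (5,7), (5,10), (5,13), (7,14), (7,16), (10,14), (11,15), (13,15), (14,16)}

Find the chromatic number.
Clique number ω(G) = 3 (lower bound: χ ≥ ω).
The clique on [7, 14, 16] has size 3, forcing χ ≥ 3, and the coloring below uses 3 colors, so χ(G) = 3.
A valid 3-coloring: color 1: [1, 7, 10, 11, 13]; color 2: [5, 12, 15, 16]; color 3: [0, 3, 14].

χ(G) = 3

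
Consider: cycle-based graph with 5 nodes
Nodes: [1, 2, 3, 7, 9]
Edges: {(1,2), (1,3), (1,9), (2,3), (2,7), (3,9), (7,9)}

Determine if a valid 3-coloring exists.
Yes, G is 3-colorable

A valid 3-coloring: color 1: [1, 7]; color 2: [3]; color 3: [2, 9].
(χ(G) = 3 ≤ 3.)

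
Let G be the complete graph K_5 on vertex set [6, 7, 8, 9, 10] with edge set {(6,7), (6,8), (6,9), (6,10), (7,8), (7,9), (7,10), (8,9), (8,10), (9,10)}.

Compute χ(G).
χ(G) = 5

Clique number ω(G) = 5 (lower bound: χ ≥ ω).
The clique on [6, 7, 8, 9, 10] has size 5, forcing χ ≥ 5, and the coloring below uses 5 colors, so χ(G) = 5.
A valid 5-coloring: color 1: [10]; color 2: [9]; color 3: [8]; color 4: [7]; color 5: [6].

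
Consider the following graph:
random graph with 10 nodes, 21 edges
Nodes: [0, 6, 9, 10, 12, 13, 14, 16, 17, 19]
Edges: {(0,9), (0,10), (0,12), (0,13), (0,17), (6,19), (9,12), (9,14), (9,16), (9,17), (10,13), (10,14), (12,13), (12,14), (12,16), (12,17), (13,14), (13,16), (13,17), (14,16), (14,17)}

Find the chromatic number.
χ(G) = 4

Clique number ω(G) = 4 (lower bound: χ ≥ ω).
The clique on [0, 9, 12, 17] has size 4, forcing χ ≥ 4, and the coloring below uses 4 colors, so χ(G) = 4.
A valid 4-coloring: color 1: [0, 14, 19]; color 2: [6, 10, 12]; color 3: [9, 13]; color 4: [16, 17].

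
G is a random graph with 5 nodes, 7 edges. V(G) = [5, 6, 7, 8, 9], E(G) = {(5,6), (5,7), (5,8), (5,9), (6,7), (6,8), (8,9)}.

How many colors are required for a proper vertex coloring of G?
χ(G) = 3

Clique number ω(G) = 3 (lower bound: χ ≥ ω).
The clique on [5, 8, 9] has size 3, forcing χ ≥ 3, and the coloring below uses 3 colors, so χ(G) = 3.
A valid 3-coloring: color 1: [5]; color 2: [7, 8]; color 3: [6, 9].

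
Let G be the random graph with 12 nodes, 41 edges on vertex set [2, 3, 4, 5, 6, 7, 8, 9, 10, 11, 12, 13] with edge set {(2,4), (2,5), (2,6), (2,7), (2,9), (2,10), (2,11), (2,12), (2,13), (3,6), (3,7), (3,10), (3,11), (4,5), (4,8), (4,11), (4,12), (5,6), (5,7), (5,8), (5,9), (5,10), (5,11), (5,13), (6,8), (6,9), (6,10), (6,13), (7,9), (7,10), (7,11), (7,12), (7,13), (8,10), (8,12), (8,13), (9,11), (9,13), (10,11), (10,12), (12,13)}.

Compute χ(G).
χ(G) = 5

Clique number ω(G) = 5 (lower bound: χ ≥ ω).
The clique on [2, 5, 6, 9, 13] has size 5, forcing χ ≥ 5, and the coloring below uses 5 colors, so χ(G) = 5.
A valid 5-coloring: color 1: [2, 3, 8]; color 2: [5, 12]; color 3: [4, 9, 10]; color 4: [6, 7]; color 5: [11, 13].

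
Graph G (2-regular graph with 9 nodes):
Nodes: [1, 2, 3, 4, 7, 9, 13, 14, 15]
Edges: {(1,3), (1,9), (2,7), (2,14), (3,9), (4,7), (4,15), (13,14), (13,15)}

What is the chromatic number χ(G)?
χ(G) = 3

Clique number ω(G) = 3 (lower bound: χ ≥ ω).
The clique on [1, 3, 9] has size 3, forcing χ ≥ 3, and the coloring below uses 3 colors, so χ(G) = 3.
A valid 3-coloring: color 1: [7, 9, 14, 15]; color 2: [2, 3, 4, 13]; color 3: [1].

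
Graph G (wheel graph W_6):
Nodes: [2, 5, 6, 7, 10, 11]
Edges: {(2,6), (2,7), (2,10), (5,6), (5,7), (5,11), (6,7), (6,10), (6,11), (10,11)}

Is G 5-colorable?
Yes, G is 5-colorable

A valid 5-coloring: color 1: [6]; color 2: [5, 10]; color 3: [2, 11]; color 4: [7].
(χ(G) = 4 ≤ 5.)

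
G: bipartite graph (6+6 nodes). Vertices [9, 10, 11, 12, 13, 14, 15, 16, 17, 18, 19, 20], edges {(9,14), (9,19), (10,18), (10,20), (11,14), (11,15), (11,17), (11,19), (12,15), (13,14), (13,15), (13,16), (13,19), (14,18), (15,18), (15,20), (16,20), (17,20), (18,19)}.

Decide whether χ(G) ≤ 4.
A valid 4-coloring: color 1: [10, 14, 15, 16, 17, 19]; color 2: [9, 11, 12, 13, 18, 20].
(χ(G) = 2 ≤ 4.)

Yes, G is 4-colorable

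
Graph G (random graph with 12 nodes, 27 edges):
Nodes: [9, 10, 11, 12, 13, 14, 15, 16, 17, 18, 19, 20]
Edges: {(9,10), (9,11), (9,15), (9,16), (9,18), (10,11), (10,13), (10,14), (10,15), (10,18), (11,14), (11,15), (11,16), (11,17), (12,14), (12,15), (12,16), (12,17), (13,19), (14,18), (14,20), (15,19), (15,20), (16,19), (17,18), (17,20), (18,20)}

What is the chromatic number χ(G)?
Clique number ω(G) = 4 (lower bound: χ ≥ ω).
The clique on [9, 10, 11, 15] has size 4, forcing χ ≥ 4, and the coloring below uses 4 colors, so χ(G) = 4.
A valid 4-coloring: color 1: [10, 16, 20]; color 2: [13, 14, 15, 17]; color 3: [11, 12, 18, 19]; color 4: [9].

χ(G) = 4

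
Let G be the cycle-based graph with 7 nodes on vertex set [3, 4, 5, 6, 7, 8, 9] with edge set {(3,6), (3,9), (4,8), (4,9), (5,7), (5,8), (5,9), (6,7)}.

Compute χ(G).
χ(G) = 3

Clique number ω(G) = 2 (lower bound: χ ≥ ω).
Odd cycle [6, 3, 9, 5, 7] needs 3 colors (χ ≥ 3).
The coloring below uses 3 colors, so χ(G) = 3.
A valid 3-coloring: color 1: [4, 5, 6]; color 2: [7, 8, 9]; color 3: [3].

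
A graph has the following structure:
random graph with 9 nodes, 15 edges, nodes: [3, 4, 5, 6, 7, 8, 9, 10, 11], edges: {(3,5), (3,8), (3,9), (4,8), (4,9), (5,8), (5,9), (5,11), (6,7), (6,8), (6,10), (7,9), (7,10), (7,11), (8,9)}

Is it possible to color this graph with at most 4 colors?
Yes, G is 4-colorable

A valid 4-coloring: color 1: [9, 10, 11]; color 2: [7, 8]; color 3: [4, 5, 6]; color 4: [3].
(χ(G) = 4 ≤ 4.)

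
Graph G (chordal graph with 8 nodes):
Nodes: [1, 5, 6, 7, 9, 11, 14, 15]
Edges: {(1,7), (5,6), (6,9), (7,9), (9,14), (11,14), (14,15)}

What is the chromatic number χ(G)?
χ(G) = 2

Clique number ω(G) = 2 (lower bound: χ ≥ ω).
The graph is bipartite (no odd cycle), so 2 colors suffice: χ(G) = 2.
A valid 2-coloring: color 1: [6, 7, 14]; color 2: [1, 5, 9, 11, 15].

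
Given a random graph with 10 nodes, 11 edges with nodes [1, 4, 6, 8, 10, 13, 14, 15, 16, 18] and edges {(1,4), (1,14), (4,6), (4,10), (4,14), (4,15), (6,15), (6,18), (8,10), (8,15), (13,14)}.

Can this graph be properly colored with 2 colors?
The clique on vertices [1, 4, 14] has size 3 > 2, so it alone needs 3 colors.

No, G is not 2-colorable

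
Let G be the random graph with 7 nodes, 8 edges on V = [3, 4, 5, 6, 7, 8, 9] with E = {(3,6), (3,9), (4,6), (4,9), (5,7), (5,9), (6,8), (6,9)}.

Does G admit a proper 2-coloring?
No, G is not 2-colorable

The clique on vertices [3, 6, 9] has size 3 > 2, so it alone needs 3 colors.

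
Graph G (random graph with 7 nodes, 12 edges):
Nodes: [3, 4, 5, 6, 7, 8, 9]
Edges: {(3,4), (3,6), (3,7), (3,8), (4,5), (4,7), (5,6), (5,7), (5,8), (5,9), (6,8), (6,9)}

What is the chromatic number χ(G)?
χ(G) = 3

Clique number ω(G) = 3 (lower bound: χ ≥ ω).
The clique on [3, 6, 8] has size 3, forcing χ ≥ 3, and the coloring below uses 3 colors, so χ(G) = 3.
A valid 3-coloring: color 1: [3, 5]; color 2: [6, 7]; color 3: [4, 8, 9].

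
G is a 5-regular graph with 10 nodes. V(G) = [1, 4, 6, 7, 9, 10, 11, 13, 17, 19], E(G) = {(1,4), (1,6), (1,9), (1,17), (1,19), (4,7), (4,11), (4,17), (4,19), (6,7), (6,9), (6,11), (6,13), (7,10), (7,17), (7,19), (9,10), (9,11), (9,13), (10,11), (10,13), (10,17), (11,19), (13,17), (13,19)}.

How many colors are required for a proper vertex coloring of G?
Clique number ω(G) = 3 (lower bound: χ ≥ ω).
The clique on [1, 6, 9] has size 3, forcing χ ≥ 3, and the coloring below uses 3 colors, so χ(G) = 3.
A valid 3-coloring: color 1: [1, 7, 11, 13]; color 2: [4, 6, 10]; color 3: [9, 17, 19].

χ(G) = 3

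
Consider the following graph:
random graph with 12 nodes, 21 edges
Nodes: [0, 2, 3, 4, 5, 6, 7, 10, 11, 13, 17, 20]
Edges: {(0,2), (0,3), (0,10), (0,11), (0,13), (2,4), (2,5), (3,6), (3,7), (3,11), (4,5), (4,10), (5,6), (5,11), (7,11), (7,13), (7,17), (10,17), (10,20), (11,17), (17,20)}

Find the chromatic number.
χ(G) = 3

Clique number ω(G) = 3 (lower bound: χ ≥ ω).
The clique on [0, 3, 11] has size 3, forcing χ ≥ 3, and the coloring below uses 3 colors, so χ(G) = 3.
A valid 3-coloring: color 1: [2, 6, 10, 11, 13]; color 2: [0, 5, 7, 20]; color 3: [3, 4, 17].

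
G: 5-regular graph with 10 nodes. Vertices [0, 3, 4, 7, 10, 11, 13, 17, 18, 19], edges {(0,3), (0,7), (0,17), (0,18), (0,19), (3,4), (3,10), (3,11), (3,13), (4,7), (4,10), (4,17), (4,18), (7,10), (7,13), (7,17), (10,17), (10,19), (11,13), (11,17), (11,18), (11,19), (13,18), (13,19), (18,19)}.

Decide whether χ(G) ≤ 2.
The clique on vertices [4, 7, 10, 17] has size 4 > 2, so it alone needs 4 colors.

No, G is not 2-colorable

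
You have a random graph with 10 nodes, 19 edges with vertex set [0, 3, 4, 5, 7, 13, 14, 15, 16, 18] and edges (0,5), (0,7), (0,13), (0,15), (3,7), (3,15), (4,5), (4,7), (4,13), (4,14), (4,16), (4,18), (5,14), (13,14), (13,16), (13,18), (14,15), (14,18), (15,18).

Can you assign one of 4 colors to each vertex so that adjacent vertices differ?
Yes, G is 4-colorable

A valid 4-coloring: color 1: [4, 15]; color 2: [0, 3, 14, 16]; color 3: [5, 7, 13]; color 4: [18].
(χ(G) = 4 ≤ 4.)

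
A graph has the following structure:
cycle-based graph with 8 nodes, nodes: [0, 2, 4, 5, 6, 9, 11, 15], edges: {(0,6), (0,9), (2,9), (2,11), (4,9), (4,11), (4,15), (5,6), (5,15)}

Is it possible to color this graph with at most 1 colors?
Edge (0,9) forces its endpoints to differ, so 1 color is not enough.

No, G is not 1-colorable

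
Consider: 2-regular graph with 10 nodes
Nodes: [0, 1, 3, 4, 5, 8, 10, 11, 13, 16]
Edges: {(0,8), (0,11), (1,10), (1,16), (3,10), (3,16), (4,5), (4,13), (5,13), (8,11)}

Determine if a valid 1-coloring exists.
No, G is not 1-colorable

The clique on vertices [0, 8, 11] has size 3 > 1, so it alone needs 3 colors.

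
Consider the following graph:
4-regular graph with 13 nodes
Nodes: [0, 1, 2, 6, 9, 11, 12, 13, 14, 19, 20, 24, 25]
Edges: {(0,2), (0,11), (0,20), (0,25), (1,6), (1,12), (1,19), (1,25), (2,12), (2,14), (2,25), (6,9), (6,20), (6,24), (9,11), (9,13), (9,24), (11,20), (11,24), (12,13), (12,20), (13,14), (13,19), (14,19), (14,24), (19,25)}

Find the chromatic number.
χ(G) = 3

Clique number ω(G) = 3 (lower bound: χ ≥ ω).
The clique on [0, 2, 25] has size 3, forcing χ ≥ 3, and the coloring below uses 3 colors, so χ(G) = 3.
A valid 3-coloring: color 1: [1, 2, 13, 20, 24]; color 2: [6, 11, 12, 14, 25]; color 3: [0, 9, 19].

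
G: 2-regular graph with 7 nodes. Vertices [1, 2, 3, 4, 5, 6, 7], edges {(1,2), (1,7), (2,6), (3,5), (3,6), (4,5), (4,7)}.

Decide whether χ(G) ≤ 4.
Yes, G is 4-colorable

A valid 4-coloring: color 1: [1, 3, 4]; color 2: [5, 6, 7]; color 3: [2].
(χ(G) = 3 ≤ 4.)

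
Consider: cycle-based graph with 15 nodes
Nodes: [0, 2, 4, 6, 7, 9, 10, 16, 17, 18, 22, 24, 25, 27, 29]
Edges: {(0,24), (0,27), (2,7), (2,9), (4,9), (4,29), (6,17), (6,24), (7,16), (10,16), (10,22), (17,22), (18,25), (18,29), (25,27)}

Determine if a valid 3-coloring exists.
Yes, G is 3-colorable

A valid 3-coloring: color 1: [7, 9, 10, 17, 18, 24, 27]; color 2: [0, 2, 6, 16, 22, 25, 29]; color 3: [4].
(χ(G) = 3 ≤ 3.)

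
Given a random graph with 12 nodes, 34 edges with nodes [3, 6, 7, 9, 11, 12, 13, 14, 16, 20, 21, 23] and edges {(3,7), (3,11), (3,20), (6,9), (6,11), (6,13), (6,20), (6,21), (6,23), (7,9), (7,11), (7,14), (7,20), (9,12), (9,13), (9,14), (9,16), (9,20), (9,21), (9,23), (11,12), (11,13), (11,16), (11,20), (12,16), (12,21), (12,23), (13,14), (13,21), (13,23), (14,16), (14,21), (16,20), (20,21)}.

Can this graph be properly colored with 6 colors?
Yes, G is 6-colorable

A valid 6-coloring: color 1: [9, 11]; color 2: [12, 13, 20]; color 3: [7, 16, 21, 23]; color 4: [3, 6, 14].
(χ(G) = 4 ≤ 6.)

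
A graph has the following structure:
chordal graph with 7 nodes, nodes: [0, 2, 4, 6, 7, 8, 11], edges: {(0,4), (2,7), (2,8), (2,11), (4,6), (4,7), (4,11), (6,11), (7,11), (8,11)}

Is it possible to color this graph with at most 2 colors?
The clique on vertices [2, 8, 11] has size 3 > 2, so it alone needs 3 colors.

No, G is not 2-colorable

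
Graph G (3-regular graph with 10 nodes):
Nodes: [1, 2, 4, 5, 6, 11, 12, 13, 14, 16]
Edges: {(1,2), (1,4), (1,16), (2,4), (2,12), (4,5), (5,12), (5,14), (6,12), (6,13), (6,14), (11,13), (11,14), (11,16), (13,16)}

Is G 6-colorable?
Yes, G is 6-colorable

A valid 6-coloring: color 1: [4, 12, 13, 14]; color 2: [1, 5, 6, 11]; color 3: [2, 16].
(χ(G) = 3 ≤ 6.)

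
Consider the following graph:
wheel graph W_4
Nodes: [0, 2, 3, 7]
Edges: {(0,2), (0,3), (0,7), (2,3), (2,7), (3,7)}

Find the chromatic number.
χ(G) = 4

Clique number ω(G) = 4 (lower bound: χ ≥ ω).
The clique on [0, 2, 3, 7] has size 4, forcing χ ≥ 4, and the coloring below uses 4 colors, so χ(G) = 4.
A valid 4-coloring: color 1: [2]; color 2: [0]; color 3: [7]; color 4: [3].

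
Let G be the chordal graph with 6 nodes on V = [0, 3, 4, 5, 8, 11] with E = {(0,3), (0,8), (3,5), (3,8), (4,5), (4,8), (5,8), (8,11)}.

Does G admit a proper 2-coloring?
The clique on vertices [0, 3, 8] has size 3 > 2, so it alone needs 3 colors.

No, G is not 2-colorable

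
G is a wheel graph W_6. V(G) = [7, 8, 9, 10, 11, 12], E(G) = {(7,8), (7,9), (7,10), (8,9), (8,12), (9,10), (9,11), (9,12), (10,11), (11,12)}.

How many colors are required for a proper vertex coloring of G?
χ(G) = 4

Clique number ω(G) = 3 (lower bound: χ ≥ ω).
Odd cycle [11, 10, 7, 8, 12] needs 3 colors (χ ≥ 3).
Vertex 9 is adjacent to every vertex of [7, 8, 10, 11, 12], which already need 3 colors among themselves, so 9 needs a new color (χ ≥ 4).
The coloring below uses 4 colors, so χ(G) = 4.
A valid 4-coloring: color 1: [9]; color 2: [8, 11]; color 3: [10, 12]; color 4: [7].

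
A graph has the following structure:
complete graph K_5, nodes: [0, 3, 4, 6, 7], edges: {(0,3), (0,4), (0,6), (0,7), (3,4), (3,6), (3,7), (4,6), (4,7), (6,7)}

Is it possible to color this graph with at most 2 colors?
The clique on vertices [0, 3, 4, 6, 7] has size 5 > 2, so it alone needs 5 colors.

No, G is not 2-colorable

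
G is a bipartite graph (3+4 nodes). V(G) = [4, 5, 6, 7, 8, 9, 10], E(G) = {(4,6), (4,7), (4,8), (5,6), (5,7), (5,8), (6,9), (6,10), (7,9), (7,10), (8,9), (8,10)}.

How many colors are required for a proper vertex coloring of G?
Clique number ω(G) = 2 (lower bound: χ ≥ ω).
The graph is bipartite (no odd cycle), so 2 colors suffice: χ(G) = 2.
A valid 2-coloring: color 1: [6, 7, 8]; color 2: [4, 5, 9, 10].

χ(G) = 2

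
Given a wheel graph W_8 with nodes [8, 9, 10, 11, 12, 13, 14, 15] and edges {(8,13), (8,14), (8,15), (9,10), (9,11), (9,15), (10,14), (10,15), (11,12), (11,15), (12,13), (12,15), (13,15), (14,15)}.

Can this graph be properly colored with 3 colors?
Odd cycle [14, 10, 9, 11, 12, 13, 8] needs 3 colors (χ ≥ 3).
Vertex 15 is adjacent to every vertex of [8, 9, 10, 11, 12, 13, 14], which already need 3 colors among themselves, so 15 needs a new color (χ ≥ 4).
Hence χ(G) ≥ 4 > 3, so no proper 3-coloring exists.

No, G is not 3-colorable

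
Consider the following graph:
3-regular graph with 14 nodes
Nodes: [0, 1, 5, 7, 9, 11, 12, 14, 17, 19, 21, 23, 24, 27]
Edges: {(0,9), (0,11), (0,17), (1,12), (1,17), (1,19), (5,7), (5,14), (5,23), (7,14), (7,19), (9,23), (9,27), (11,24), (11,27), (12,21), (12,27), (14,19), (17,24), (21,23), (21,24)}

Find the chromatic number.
χ(G) = 3

Clique number ω(G) = 3 (lower bound: χ ≥ ω).
The clique on [5, 7, 14] has size 3, forcing χ ≥ 3, and the coloring below uses 3 colors, so χ(G) = 3.
A valid 3-coloring: color 1: [0, 12, 14, 23, 24]; color 2: [5, 9, 11, 17, 19, 21]; color 3: [1, 7, 27].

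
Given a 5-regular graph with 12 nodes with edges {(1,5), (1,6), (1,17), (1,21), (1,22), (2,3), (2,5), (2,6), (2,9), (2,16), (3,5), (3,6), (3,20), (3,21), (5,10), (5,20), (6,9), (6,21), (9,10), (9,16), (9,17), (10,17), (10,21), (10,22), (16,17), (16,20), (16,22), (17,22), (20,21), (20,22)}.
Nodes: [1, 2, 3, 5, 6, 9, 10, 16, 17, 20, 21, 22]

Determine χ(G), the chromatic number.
Clique number ω(G) = 3 (lower bound: χ ≥ ω).
Odd cycle [20, 21, 6, 2, 5] needs 3 colors (χ ≥ 3).
Vertex 3 is adjacent to every vertex of [2, 5, 6, 20, 21], which already need 3 colors among themselves, so 3 needs a new color (χ ≥ 4).
The coloring below uses 4 colors, so χ(G) = 4.
A valid 4-coloring: color 1: [3, 9, 22]; color 2: [1, 2, 10, 20]; color 3: [5, 6, 17]; color 4: [16, 21].

χ(G) = 4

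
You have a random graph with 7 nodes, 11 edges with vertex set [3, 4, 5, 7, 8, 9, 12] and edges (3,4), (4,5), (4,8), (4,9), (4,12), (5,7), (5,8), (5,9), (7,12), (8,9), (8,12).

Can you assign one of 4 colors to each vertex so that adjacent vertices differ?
Yes, G is 4-colorable

A valid 4-coloring: color 1: [4, 7]; color 2: [3, 8]; color 3: [5, 12]; color 4: [9].
(χ(G) = 4 ≤ 4.)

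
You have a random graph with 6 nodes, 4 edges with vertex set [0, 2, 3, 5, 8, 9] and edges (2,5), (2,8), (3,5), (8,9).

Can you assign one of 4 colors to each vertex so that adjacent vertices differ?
Yes, G is 4-colorable

A valid 4-coloring: color 1: [0, 2, 3, 9]; color 2: [5, 8].
(χ(G) = 2 ≤ 4.)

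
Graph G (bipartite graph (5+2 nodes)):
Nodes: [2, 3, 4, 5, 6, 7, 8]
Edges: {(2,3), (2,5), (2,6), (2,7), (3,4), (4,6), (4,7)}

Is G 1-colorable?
Edge (2,3) forces its endpoints to differ, so 1 color is not enough.

No, G is not 1-colorable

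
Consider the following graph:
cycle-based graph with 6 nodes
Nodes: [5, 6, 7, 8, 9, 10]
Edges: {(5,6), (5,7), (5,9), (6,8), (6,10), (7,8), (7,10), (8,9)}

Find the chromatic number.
χ(G) = 2

Clique number ω(G) = 2 (lower bound: χ ≥ ω).
The graph is bipartite (no odd cycle), so 2 colors suffice: χ(G) = 2.
A valid 2-coloring: color 1: [5, 8, 10]; color 2: [6, 7, 9].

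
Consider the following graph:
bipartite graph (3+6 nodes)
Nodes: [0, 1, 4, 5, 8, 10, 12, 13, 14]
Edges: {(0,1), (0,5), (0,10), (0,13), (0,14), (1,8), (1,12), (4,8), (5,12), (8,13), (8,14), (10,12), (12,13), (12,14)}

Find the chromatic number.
χ(G) = 2

Clique number ω(G) = 2 (lower bound: χ ≥ ω).
The graph is bipartite (no odd cycle), so 2 colors suffice: χ(G) = 2.
A valid 2-coloring: color 1: [0, 8, 12]; color 2: [1, 4, 5, 10, 13, 14].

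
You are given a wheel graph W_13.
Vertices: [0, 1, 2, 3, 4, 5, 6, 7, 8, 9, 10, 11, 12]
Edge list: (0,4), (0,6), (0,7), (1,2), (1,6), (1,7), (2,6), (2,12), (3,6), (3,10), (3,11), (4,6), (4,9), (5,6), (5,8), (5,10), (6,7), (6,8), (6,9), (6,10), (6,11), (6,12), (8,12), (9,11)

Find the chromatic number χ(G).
χ(G) = 3

Clique number ω(G) = 3 (lower bound: χ ≥ ω).
The clique on [0, 4, 6] has size 3, forcing χ ≥ 3, and the coloring below uses 3 colors, so χ(G) = 3.
A valid 3-coloring: color 1: [6]; color 2: [2, 4, 7, 8, 10, 11]; color 3: [0, 1, 3, 5, 9, 12].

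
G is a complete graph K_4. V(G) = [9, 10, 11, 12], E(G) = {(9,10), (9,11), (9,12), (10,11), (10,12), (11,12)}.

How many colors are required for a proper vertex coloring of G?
Clique number ω(G) = 4 (lower bound: χ ≥ ω).
The clique on [9, 10, 11, 12] has size 4, forcing χ ≥ 4, and the coloring below uses 4 colors, so χ(G) = 4.
A valid 4-coloring: color 1: [12]; color 2: [11]; color 3: [9]; color 4: [10].

χ(G) = 4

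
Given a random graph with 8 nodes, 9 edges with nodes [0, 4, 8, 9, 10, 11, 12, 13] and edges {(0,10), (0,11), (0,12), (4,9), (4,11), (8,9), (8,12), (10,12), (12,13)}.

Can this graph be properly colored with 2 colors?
The clique on vertices [0, 10, 12] has size 3 > 2, so it alone needs 3 colors.

No, G is not 2-colorable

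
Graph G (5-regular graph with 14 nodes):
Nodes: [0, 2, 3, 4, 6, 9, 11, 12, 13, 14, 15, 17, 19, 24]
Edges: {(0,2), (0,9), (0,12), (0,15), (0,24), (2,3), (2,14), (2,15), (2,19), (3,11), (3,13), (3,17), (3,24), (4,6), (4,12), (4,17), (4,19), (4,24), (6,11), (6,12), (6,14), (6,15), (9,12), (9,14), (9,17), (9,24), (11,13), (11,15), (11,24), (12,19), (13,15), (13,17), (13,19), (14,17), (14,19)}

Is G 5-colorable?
A valid 5-coloring: color 1: [2, 6, 9, 13]; color 2: [0, 3, 19]; color 3: [12, 15, 17, 24]; color 4: [4, 11, 14].
(χ(G) = 4 ≤ 5.)

Yes, G is 5-colorable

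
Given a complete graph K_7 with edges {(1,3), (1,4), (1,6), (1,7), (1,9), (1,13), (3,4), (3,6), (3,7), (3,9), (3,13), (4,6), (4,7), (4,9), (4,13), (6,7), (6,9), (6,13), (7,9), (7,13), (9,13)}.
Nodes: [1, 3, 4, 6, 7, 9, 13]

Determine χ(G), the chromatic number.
Clique number ω(G) = 7 (lower bound: χ ≥ ω).
The clique on [1, 3, 4, 6, 7, 9, 13] has size 7, forcing χ ≥ 7, and the coloring below uses 7 colors, so χ(G) = 7.
A valid 7-coloring: color 1: [7]; color 2: [4]; color 3: [9]; color 4: [13]; color 5: [3]; color 6: [1]; color 7: [6].

χ(G) = 7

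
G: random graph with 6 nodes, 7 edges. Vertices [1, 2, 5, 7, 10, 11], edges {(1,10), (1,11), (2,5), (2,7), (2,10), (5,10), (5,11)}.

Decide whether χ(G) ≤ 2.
No, G is not 2-colorable

The clique on vertices [2, 5, 10] has size 3 > 2, so it alone needs 3 colors.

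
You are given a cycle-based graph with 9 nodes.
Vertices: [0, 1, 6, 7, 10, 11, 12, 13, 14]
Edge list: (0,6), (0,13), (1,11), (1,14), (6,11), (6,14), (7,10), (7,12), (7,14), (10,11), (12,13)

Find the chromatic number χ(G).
χ(G) = 3

Clique number ω(G) = 2 (lower bound: χ ≥ ω).
Odd cycle [10, 7, 14, 1, 11] needs 3 colors (χ ≥ 3).
The coloring below uses 3 colors, so χ(G) = 3.
A valid 3-coloring: color 1: [0, 11, 12, 14]; color 2: [1, 6, 7, 13]; color 3: [10].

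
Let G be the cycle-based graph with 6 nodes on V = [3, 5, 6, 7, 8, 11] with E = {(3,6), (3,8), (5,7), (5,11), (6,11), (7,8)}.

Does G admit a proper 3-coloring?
A valid 3-coloring: color 1: [3, 7, 11]; color 2: [5, 6, 8].
(χ(G) = 2 ≤ 3.)

Yes, G is 3-colorable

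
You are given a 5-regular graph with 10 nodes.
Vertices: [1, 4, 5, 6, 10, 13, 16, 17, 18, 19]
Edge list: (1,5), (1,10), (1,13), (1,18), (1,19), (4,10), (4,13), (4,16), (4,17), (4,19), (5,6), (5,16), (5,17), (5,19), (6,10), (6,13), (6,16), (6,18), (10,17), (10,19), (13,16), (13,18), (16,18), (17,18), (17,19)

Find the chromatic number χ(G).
χ(G) = 4

Clique number ω(G) = 4 (lower bound: χ ≥ ω).
The clique on [4, 10, 17, 19] has size 4, forcing χ ≥ 4, and the coloring below uses 4 colors, so χ(G) = 4.
A valid 4-coloring: color 1: [5, 10, 13]; color 2: [16, 19]; color 3: [1, 6, 17]; color 4: [4, 18].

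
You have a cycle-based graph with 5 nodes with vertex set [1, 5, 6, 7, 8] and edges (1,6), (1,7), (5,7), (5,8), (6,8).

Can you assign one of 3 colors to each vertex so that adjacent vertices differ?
A valid 3-coloring: color 1: [6, 7]; color 2: [1, 8]; color 3: [5].
(χ(G) = 3 ≤ 3.)

Yes, G is 3-colorable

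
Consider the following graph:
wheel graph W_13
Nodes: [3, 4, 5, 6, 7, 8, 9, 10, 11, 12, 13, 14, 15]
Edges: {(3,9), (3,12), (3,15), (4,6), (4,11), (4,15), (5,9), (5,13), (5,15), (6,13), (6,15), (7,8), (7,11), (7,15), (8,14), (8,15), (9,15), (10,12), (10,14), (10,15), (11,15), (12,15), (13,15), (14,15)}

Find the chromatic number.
χ(G) = 3

Clique number ω(G) = 3 (lower bound: χ ≥ ω).
The clique on [3, 9, 15] has size 3, forcing χ ≥ 3, and the coloring below uses 3 colors, so χ(G) = 3.
A valid 3-coloring: color 1: [15]; color 2: [4, 7, 9, 12, 13, 14]; color 3: [3, 5, 6, 8, 10, 11].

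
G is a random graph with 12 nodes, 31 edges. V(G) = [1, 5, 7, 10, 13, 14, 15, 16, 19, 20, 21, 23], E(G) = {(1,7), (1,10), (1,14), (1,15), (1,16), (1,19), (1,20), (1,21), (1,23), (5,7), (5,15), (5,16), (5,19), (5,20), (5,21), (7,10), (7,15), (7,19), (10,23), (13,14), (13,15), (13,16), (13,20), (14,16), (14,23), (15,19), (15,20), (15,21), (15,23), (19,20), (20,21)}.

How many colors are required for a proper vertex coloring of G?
χ(G) = 4

Clique number ω(G) = 4 (lower bound: χ ≥ ω).
The clique on [1, 15, 19, 20] has size 4, forcing χ ≥ 4, and the coloring below uses 4 colors, so χ(G) = 4.
A valid 4-coloring: color 1: [1, 5, 13]; color 2: [10, 14, 15]; color 3: [7, 16, 20, 23]; color 4: [19, 21].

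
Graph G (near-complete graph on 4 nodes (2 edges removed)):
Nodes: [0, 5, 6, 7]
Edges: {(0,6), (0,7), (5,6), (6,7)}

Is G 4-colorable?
A valid 4-coloring: color 1: [6]; color 2: [5, 7]; color 3: [0].
(χ(G) = 3 ≤ 4.)

Yes, G is 4-colorable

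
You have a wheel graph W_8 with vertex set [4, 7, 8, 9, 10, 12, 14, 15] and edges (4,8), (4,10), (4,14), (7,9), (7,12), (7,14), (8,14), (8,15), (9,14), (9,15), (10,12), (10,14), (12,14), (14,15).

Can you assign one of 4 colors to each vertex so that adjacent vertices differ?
Yes, G is 4-colorable

A valid 4-coloring: color 1: [14]; color 2: [7, 10, 15]; color 3: [8, 9, 12]; color 4: [4].
(χ(G) = 4 ≤ 4.)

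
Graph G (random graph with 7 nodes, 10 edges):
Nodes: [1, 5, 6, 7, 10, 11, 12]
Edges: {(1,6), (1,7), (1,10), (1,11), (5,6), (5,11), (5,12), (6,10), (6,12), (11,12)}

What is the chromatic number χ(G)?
Clique number ω(G) = 3 (lower bound: χ ≥ ω).
The clique on [1, 6, 10] has size 3, forcing χ ≥ 3, and the coloring below uses 3 colors, so χ(G) = 3.
A valid 3-coloring: color 1: [6, 7, 11]; color 2: [1, 12]; color 3: [5, 10].

χ(G) = 3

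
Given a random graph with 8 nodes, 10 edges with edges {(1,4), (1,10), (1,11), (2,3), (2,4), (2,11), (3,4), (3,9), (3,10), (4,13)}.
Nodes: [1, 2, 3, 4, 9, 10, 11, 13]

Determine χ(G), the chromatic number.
χ(G) = 3

Clique number ω(G) = 3 (lower bound: χ ≥ ω).
The clique on [2, 3, 4] has size 3, forcing χ ≥ 3, and the coloring below uses 3 colors, so χ(G) = 3.
A valid 3-coloring: color 1: [1, 3, 13]; color 2: [4, 9, 10, 11]; color 3: [2].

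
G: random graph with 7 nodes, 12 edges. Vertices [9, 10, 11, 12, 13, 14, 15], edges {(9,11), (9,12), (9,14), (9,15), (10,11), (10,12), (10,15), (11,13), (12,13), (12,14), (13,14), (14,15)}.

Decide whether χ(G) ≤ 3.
Yes, G is 3-colorable

A valid 3-coloring: color 1: [9, 10, 13]; color 2: [11, 12, 15]; color 3: [14].
(χ(G) = 3 ≤ 3.)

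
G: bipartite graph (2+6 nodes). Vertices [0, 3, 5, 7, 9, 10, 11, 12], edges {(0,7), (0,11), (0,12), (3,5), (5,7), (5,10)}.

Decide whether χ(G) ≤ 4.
A valid 4-coloring: color 1: [0, 5, 9]; color 2: [3, 7, 10, 11, 12].
(χ(G) = 2 ≤ 4.)

Yes, G is 4-colorable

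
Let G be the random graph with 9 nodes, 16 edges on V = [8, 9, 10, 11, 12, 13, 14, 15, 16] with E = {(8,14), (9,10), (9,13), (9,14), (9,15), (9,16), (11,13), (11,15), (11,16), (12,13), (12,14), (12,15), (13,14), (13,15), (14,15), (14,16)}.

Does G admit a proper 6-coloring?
Yes, G is 6-colorable

A valid 6-coloring: color 1: [10, 11, 14]; color 2: [8, 15, 16]; color 3: [13]; color 4: [9, 12].
(χ(G) = 4 ≤ 6.)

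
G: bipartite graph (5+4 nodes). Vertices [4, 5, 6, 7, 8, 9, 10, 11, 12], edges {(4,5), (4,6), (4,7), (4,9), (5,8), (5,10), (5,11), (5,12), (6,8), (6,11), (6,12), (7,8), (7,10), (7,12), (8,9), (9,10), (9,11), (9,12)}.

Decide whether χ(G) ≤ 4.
A valid 4-coloring: color 1: [5, 6, 7, 9]; color 2: [4, 8, 10, 11, 12].
(χ(G) = 2 ≤ 4.)

Yes, G is 4-colorable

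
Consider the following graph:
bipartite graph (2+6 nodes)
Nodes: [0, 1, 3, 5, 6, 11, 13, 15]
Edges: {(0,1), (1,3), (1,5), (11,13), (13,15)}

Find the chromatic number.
χ(G) = 2

Clique number ω(G) = 2 (lower bound: χ ≥ ω).
The graph is bipartite (no odd cycle), so 2 colors suffice: χ(G) = 2.
A valid 2-coloring: color 1: [1, 6, 13]; color 2: [0, 3, 5, 11, 15].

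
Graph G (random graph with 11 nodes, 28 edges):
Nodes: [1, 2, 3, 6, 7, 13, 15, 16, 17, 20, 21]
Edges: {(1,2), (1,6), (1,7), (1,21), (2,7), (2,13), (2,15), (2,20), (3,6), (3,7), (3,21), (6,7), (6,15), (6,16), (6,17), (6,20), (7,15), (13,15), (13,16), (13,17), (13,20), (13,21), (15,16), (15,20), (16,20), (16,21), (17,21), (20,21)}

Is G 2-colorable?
No, G is not 2-colorable

The clique on vertices [2, 13, 15, 20] has size 4 > 2, so it alone needs 4 colors.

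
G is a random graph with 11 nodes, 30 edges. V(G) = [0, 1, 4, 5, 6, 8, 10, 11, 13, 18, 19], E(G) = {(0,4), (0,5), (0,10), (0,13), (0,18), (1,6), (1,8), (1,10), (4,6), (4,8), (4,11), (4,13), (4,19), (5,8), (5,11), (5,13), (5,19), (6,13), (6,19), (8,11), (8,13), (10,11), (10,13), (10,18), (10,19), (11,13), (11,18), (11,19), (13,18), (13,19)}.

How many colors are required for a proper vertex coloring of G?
Clique number ω(G) = 4 (lower bound: χ ≥ ω).
The clique on [0, 10, 13, 18] has size 4, forcing χ ≥ 4, and the coloring below uses 4 colors, so χ(G) = 4.
A valid 4-coloring: color 1: [1, 13]; color 2: [0, 6, 11]; color 3: [8, 18, 19]; color 4: [4, 5, 10].

χ(G) = 4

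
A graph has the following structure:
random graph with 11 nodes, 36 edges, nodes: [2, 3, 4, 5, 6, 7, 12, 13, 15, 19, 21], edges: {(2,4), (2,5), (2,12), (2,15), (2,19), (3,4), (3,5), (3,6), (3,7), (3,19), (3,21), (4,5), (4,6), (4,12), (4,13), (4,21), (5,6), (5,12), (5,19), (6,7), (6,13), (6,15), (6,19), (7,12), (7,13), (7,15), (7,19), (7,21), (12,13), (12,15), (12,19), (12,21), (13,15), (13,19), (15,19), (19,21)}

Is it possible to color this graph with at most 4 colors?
The clique on vertices [7, 12, 13, 15, 19] has size 5 > 4, so it alone needs 5 colors.

No, G is not 4-colorable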